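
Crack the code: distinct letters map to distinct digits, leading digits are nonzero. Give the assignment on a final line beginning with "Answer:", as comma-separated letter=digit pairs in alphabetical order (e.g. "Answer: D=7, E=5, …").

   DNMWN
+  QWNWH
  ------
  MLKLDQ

Step 1. [col 1: N + H ≡ Q (mod 10)] several values work for N in column 1 (N + H ≡ Q (mod 10), carry-in 0); try N=2, so N=2.
Step 2. [M] adding two 5-digit numbers gives at most 5+1 digits, and here it does — M is that final carry and must be 1. So M=1.
Step 3. [col 1: N + H ≡ Q (mod 10)] column 1 (N + H ≡ Q (mod 10), carry-in 0) doesn't pin Q yet; pick Q=7 and continue, so Q=7.
Step 4. [col 1: N + H ≡ Q (mod 10)] from column 1 (N=2, Q=7, carry-in 0, digits 1,2,7 already taken and all letters distinct): H must equal 5 ⇒ H=5.
Step 5. [col 2: W + W ≡ D (mod 10)] W=8 is one option consistent with column 2 (W + W ≡ D (mod 10), carry-in 0) — take it ⇒ W=8.
Step 6. [col 2: W + W ≡ D (mod 10)] column 2 reads W+W+carry(0)=D with W=8; with digits 1,2,5,7,8 already taken and all letters distinct, the only value for D is 6. So D=6.
Step 7. [col 3: M + N ≡ L (mod 10)] from column 3 (M=1, N=2, carry-in 1, digits 1,2,5,6,7,8 already taken and all letters distinct): L must equal 4, so L=4.
Step 8. [col 4: N + W ≡ K (mod 10)] from column 4 (N=2, W=8, carry-in 0, digits 1,2,4,5,6,7,8 already taken and all letters distinct): K must equal 0. So K=0.

Answer: D=6, H=5, K=0, L=4, M=1, N=2, Q=7, W=8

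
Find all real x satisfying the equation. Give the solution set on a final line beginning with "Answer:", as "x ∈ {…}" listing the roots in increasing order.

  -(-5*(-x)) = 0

Step 1. [-(-5*(-x)) = 0] flip signs both sides. So neg: -5*(-x) = 0.
Step 2. [-5*(-x) = 0] -5 out front; divide by -5. So div: -x = 0.
Step 3. [-x = 0] leading − — multiply by −1, so neg: x = 0.

Answer: x ∈ {0}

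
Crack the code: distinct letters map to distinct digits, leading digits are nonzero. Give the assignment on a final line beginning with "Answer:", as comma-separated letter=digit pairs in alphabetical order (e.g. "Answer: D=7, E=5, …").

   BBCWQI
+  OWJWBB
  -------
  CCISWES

Step 1. [col 1: I + B ≡ S (mod 10)] I=3 is one option consistent with column 1 (I + B ≡ S (mod 10), carry-in 0) — take it ⇒ I=3.
Step 2. [col 1: I + B ≡ S (mod 10)] B=4 is one option consistent with column 1 (I + B ≡ S (mod 10), carry-in 0) — take it, so B=4.
Step 3. [C] the sum has 7 digits but both addends have 6; that extra leading digit C is the final carry, namely 1. So C=1.
Step 4. [col 1: I + B ≡ S (mod 10)] from column 1 (I=3, B=4, carry-in 0, digits 1,3,4 already taken and all letters distinct): S must equal 7 ⇒ S=7.
Step 5. [col 2: Q + B ≡ E (mod 10)] no forcing yet in column 2 (carry-in 0); Q=8 is free and consistent — try it, so Q=8.
Step 6. [col 2: Q + B ≡ E (mod 10)] in column 2 we have Q+B≡E with carry-in 0; given Q=8, B=4 and digits 1,3,4,7,8 already taken and all letters distinct, that pins E to 2 ⇒ E=2.
Step 7. [col 3: W + W ≡ W (mod 10)] column 3 reads W+W+carry(1)=W with nothing yet; with digits 1,2,3,4,7,8 already taken and all letters distinct, the only value for W is 9 ⇒ W=9.
Step 8. [col 4: C + J ≡ S (mod 10)] from column 4 (C=1, S=7, carry-in 1, digits 1,2,3,4,7,8,9 already taken and all letters distinct): J must equal 5, so J=5.
Step 9. [col 6: B + O ≡ C (mod 10)] column 6 reads B+O+carry(1)=C with B=4, C=1; with digits 1,2,3,4,5,7,8,9 already taken and all letters distinct, the only value for O is 6, so O=6.

Answer: B=4, C=1, E=2, I=3, J=5, O=6, Q=8, S=7, W=9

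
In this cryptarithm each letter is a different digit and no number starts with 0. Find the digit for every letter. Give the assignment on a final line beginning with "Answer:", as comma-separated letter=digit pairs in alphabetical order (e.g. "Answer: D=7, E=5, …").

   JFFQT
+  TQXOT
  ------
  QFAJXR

Step 1. [col 1: T + T ≡ R (mod 10)] column 1 (T + T ≡ R (mod 10), carry-in 0) doesn't pin T yet; pick T=8 and continue ⇒ T=8.
Step 2. [Q] Q is the leading digit of a 6-digit sum of two 5-digit numbers; the final carry is exactly 1, so Q=1.
Step 3. [col 1: T + T ≡ R (mod 10)] column 1 reads T+T+carry(0)=R with T=8; with digits 1,8 already taken and all letters distinct, the only value for R is 6, so R=6.
Step 4. [col 2: Q + O ≡ X (mod 10)] several values work for O in column 2 (Q + O ≡ X (mod 10), carry-in 1); try O=0, so O=0.
Step 5. [col 2: Q + O ≡ X (mod 10)] column 2: given Q=1, O=0, carry-in 1, and digits 0,1,6,8 already taken and all letters distinct, Q+O≡X (mod 10) forces X=2, so X=2.
Step 6. [col 3: F + X ≡ J (mod 10)] column 3 (F + X ≡ J (mod 10), carry-in 0) doesn't pin J yet; pick J=5 and continue. So J=5.
Step 7. [col 3: F + X ≡ J (mod 10)] from column 3 (X=2, J=5, carry-in 0, digits 0,1,2,5,6,8 already taken and all letters distinct): F must equal 3, so F=3.
Step 8. [col 4: F + Q ≡ A (mod 10)] column 4: given F=3, Q=1, carry-in 0, and digits 0,1,2,3,5,6,8 already taken and all letters distinct, F+Q≡A (mod 10) forces A=4 ⇒ A=4.

Answer: A=4, F=3, J=5, O=0, Q=1, R=6, T=8, X=2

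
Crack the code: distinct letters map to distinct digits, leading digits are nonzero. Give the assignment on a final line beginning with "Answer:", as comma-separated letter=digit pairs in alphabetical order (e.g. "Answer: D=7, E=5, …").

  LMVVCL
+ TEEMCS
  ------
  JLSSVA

Step 1. [col 1: L + S ≡ A (mod 10)] column 1 (L + S ≡ A (mod 10), carry-in 0) doesn't pin S yet; pick S=6 and continue ⇒ S=6.
Step 2. [col 1: L + S ≡ A (mod 10)] several values work for L in column 1 (L + S ≡ A (mod 10), carry-in 0); try L=3. So L=3.
Step 3. [col 1: L + S ≡ A (mod 10)] column 1 reads L+S+carry(0)=A with L=3, S=6; with digits 3,6 already taken and all letters distinct, the only value for A is 9 ⇒ A=9.
Step 4. [col 2: C + C ≡ V (mod 10)] no forcing yet in column 2 (carry-in 0); V=4 is free and consistent — try it, so V=4.
Step 5. [col 2: C + C ≡ V (mod 10)] column 2 (C + C ≡ V (mod 10), carry-in 0) doesn't pin C yet; pick C=7 and continue, so C=7.
Step 6. [col 3: V + M ≡ S (mod 10)] in column 3 we have V+M≡S with carry-in 1; given V=4, S=6 and digits 3,4,6,7,9 already taken and all letters distinct, that pins M to 1 ⇒ M=1.
Step 7. [col 4: V + E ≡ S (mod 10)] column 4 reads V+E+carry(0)=S with V=4, S=6; with digits 1,3,4,6,7,9 already taken and all letters distinct, the only value for E is 2. So E=2.
Step 8. [col 6: L + T ≡ J (mod 10)] in column 6 we have L+T≡J with carry-in 0; given L=3 and digits 1,2,3,4,6,7,9 already taken and all letters distinct, that pins J to 8 ⇒ J=8.
Step 9. [col 6: L + T ≡ J (mod 10)] from column 6 (L=3, J=8, carry-in 0, digits 1,2,3,4,6,7,8,9 already taken and all letters distinct): T must equal 5, so T=5.

Answer: A=9, C=7, E=2, J=8, L=3, M=1, S=6, T=5, V=4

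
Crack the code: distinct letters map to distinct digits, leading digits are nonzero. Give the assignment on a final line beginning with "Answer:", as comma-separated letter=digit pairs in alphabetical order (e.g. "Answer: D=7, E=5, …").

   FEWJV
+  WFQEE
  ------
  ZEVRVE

Step 1. [col 1: V + E ≡ E (mod 10)] from column 1 (nothing yet, carry-in 0, all letters distinct, none taken yet): V must equal 0, so V=0.
Step 2. [Z] Z is the leading digit of a 6-digit sum of two 5-digit numbers; the final carry is exactly 1, so Z=1.
Step 3. [col 1: V + E ≡ E (mod 10)] no forcing yet in column 1 (carry-in 0); E=4 is free and consistent — try it, so E=4.
Step 4. [col 2: J + E ≡ V (mod 10)] column 2 reads J+E+carry(0)=V with E=4, V=0; with digits 0,1,4 already taken and all letters distinct, the only value for J is 6. So J=6.
Step 5. [col 3: W + Q ≡ R (mod 10)] several values work for Q in column 3 (W + Q ≡ R (mod 10), carry-in 1); try Q=3. So Q=3.
Step 6. [col 3: W + Q ≡ R (mod 10)] no forcing yet in column 3 (carry-in 1); R=2 is free and consistent — try it, so R=2.
Step 7. [col 3: W + Q ≡ R (mod 10)] column 3: given Q=3, R=2, carry-in 1, and digits 0,1,2,3,4,6 already taken and all letters distinct, W+Q≡R (mod 10) forces W=8 ⇒ W=8.
Step 8. [col 4: E + F ≡ V (mod 10)] from column 4 (E=4, V=0, carry-in 1, digits 0,1,2,3,4,6,8 already taken and all letters distinct): F must equal 5 ⇒ F=5.

Answer: E=4, F=5, J=6, Q=3, R=2, V=0, W=8, Z=1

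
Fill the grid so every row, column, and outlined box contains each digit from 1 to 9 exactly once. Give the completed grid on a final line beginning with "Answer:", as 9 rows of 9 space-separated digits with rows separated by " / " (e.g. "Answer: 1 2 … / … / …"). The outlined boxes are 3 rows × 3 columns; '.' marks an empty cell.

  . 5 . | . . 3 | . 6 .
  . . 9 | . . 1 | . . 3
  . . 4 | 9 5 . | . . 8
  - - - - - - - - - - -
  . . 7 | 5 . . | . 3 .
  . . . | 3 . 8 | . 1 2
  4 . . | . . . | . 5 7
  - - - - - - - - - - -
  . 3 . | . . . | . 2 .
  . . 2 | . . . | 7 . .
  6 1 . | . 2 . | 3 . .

Step 1. [r7c1∈{5,7,8,9}] across box 7, 7 lands solely at r7c1. So r7c1=7.
Step 2. [r8c2∈{4,8,9}] 4 has one home in col 2: r8c2 ⇒ r8c2=4.
Step 3. [r8c1∈{5,8,9}] 9 has one home in box 7: r8c1, so r8c1=9.
Step 4. [r9c8∈{4,8,9}] 9 has one home in col 8: r9c8, so r9c8=9.
Step 5. [r2c8∈{4,7}] r2c8 is the only open cell in col 8 admitting 4, so r2c8=4.
Step 6. [r5c5∈{4,6,7,9}] row 5 places 7 nowhere but r5c5, so r5c5=7.
Step 7. [r1c4∈{2,4,7,8}] r1c4 is the only open cell in row 1 admitting 7 ⇒ r1c4=7.
Step 8. [r5c7∈{4,6,9}] 4 has one home in row 5: r5c7 ⇒ r5c7=4.
Step 9. [r2c2∈{2,6,7,8}] r2c2 is the only open cell in row 2 admitting 7. So r2c2=7.
Step 10. [r3c2∈{2,6}] in box 1, 6 fits only at r3c2, so r3c2=6.
Step 11. [r3c6∈{2}] only 2 remains possible at r3c6. So r3c6=2.
Step 12. [r3c7∈{1}] r3c7 is down to just 1 ⇒ r3c7=1.
Step 13. [r8c8∈{8}] r8c8's peers cover all but 8 ⇒ r8c8=8.
Step 14. [r1c5∈{4,8}] r1c5 is the only open cell in row 1 admitting 4, so r1c5=4.
Step 15. [r4c6∈{4,6,9}] in row 4, 4 fits only at r4c6. So r4c6=4.
Step 16. [r6c4∈{1,2,6}] r6c4 is the only open cell in col 4 admitting 2. So r6c4=2.
Step 17. [r4c2∈{2,8,9}] col 2 places 2 nowhere but r4c2. So r4c2=2.
Step 18. [r6c2∈{8,9}] 8 has one home in col 2: r6c2, so r6c2=8.
Step 19. [r4c1∈{1}] nothing but 1 survives at r4c1 ⇒ r4c1=1.
Step 20. [r6c5∈{1,6,9}] r6c5 is the only open cell in row 6 admitting 1. So r6c5=1.
Step 21. [r5c3∈{5,6}] in row 5, 6 fits only at r5c3, so r5c3=6.
Step 22. [r4c7∈{6,8,9}] r4c7 is the only open cell in row 4 admitting 8, so r4c7=8.
Step 23. [r2c7∈{2,5}] row 2 places 5 nowhere but r2c7. So r2c7=5.
Step 24. [r7c7∈{6}] r7c7 has the single candidate 6, so r7c7=6.
Step 25. [r6c7∈{9}] only 9 remains possible at r6c7, so r6c7=9.
Step 26. [r7c6∈{5,9}] 9 has one home in col 6: r7c6 ⇒ r7c6=9.
Step 27. [r7c5∈{8}] r7c5 has the single candidate 8. So r7c5=8.
Step 28. [r2c5∈{6}] nothing but 6 survives at r2c5, so r2c5=6.
Step 29. [r2c1∈{2,8}] across row 2, 2 lands solely at r2c1 ⇒ r2c1=2.
Step 30. [r7c3∈{5}] only 5 remains possible at r7c3, so r7c3=5.
Step 31. [r8c4∈{1,6}] across col 4, 6 lands solely at r8c4 ⇒ r8c4=6.
Step 32. [r9c4∈{4}] r9c4 has the single candidate 4, so r9c4=4.
Step 33. [r8c6∈{5}] r8c6's peers cover all but 5, so r8c6=5.
Step 34. [r7c9∈{1,4}] across row 7, 4 lands solely at r7c9, so r7c9=4.
Step 35. [r9c3∈{8}] r9c3 has the single candidate 8 ⇒ r9c3=8.
Step 36. [r9c9∈{5}] nothing but 5 survives at r9c9 ⇒ r9c9=5.
Step 37. [r4c5∈{9}] only 9 remains possible at r4c5. So r4c5=9.
Step 38. [r7c4∈{1}] r7c4 is down to just 1 ⇒ r7c4=1.
Step 39. [r3c8∈{7}] only 7 remains possible at r3c8 ⇒ r3c8=7.
Step 40. [r5c2∈{9}] nothing but 9 survives at r5c2. So r5c2=9.
Step 41. [r3c1∈{3}] r3c1 has the single candidate 3 ⇒ r3c1=3.
Step 42. [r8c9∈{1}] only 1 remains possible at r8c9, so r8c9=1.
Step 43. [r2c4∈{8}] r2c4 has the single candidate 8 ⇒ r2c4=8.
Step 44. [r1c1∈{8}] r1c1 has the single candidate 8, so r1c1=8.
Step 45. [r9c6∈{7}] nothing but 7 survives at r9c6. So r9c6=7.
Step 46. [r1c3∈{1}] nothing but 1 survives at r1c3 ⇒ r1c3=1.
Step 47. [r6c3∈{3}] nothing but 3 survives at r6c3, so r6c3=3.
Step 48. [r5c1∈{5}] r5c1 has the single candidate 5 ⇒ r5c1=5.
Step 49. [r1c7∈{2}] r1c7 has the single candidate 2 ⇒ r1c7=2.
Step 50. [r4c9∈{6}] r4c9 is down to just 6 ⇒ r4c9=6.
Step 51. [r8c5∈{3}] nothing but 3 survives at r8c5, so r8c5=3.
Step 52. [r1c9∈{9}] r1c9 is down to just 9, so r1c9=9.
Step 53. [r6c6∈{6}] r6c6's peers cover all but 6. So r6c6=6.

Answer: 8 5 1 7 4 3 2 6 9 / 2 7 9 8 6 1 5 4 3 / 3 6 4 9 5 2 1 7 8 / 1 2 7 5 9 4 8 3 6 / 5 9 6 3 7 8 4 1 2 / 4 8 3 2 1 6 9 5 7 / 7 3 5 1 8 9 6 2 4 / 9 4 2 6 3 5 7 8 1 / 6 1 8 4 2 7 3 9 5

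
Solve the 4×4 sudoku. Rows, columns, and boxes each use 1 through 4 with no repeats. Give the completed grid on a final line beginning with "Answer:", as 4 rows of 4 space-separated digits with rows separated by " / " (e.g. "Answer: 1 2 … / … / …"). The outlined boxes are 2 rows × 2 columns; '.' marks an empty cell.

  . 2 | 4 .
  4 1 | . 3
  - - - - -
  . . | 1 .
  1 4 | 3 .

Step 1. [r3c1∈{2,3}] in col 1, 2 fits only at r3c1. So r3c1=2.
Step 2. [r4c4∈{2}] nothing but 2 survives at r4c4, so r4c4=2.
Step 3. [r1c1∈{3}] r1c1 is down to just 3 ⇒ r1c1=3.
Step 4. [r2c3∈{2}] r2c3 has the single candidate 2, so r2c3=2.
Step 5. [r1c4∈{1}] r1c4 has the single candidate 1, so r1c4=1.
Step 6. [r3c2∈{3}] r3c2's peers cover all but 3. So r3c2=3.
Step 7. [r3c4∈{4}] r3c4 has the single candidate 4 ⇒ r3c4=4.

Answer: 3 2 4 1 / 4 1 2 3 / 2 3 1 4 / 1 4 3 2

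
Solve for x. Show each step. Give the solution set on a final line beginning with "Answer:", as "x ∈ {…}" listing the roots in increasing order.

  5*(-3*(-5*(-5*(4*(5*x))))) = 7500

Step 1. [5*(-3*(-5*(-5*(4*(5*x))))) = 7500] 5·(inner) — divide through by 5. So div: -3*(-5*(-5*(4*(5*x)))) = 1500.
Step 2. [-3*(-5*(-5*(4*(5*x)))) = 1500] -3·(inner) — divide through by -3, so div: -5*(-5*(4*(5*x))) = -500.
Step 3. [-5*(-5*(4*(5*x))) = -500] LHS = -5·(…); ÷-5 both sides. So div: -5*(4*(5*x)) = 100.
Step 4. [-5*(4*(5*x)) = 100] divide by the outer -5. So div: 4*(5*x) = -20.
Step 5. [4*(5*x) = -20] leading coefficient 4: divide by 4. So div: 5*x = -5.
Step 6. [5*x = -5] 5 out front; divide by 5. So div: x = -1.

Answer: x ∈ {-1}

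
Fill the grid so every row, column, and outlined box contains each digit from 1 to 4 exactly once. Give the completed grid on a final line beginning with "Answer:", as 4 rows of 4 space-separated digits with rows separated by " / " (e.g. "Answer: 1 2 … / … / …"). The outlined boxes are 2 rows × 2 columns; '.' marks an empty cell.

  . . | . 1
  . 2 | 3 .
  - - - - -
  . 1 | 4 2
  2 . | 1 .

Step 1. [r3c1∈{3}] only 3 remains possible at r3c1, so r3c1=3.
Step 2. [r1c1∈{4}] r1c1 has the single candidate 4. So r1c1=4.
Step 3. [r1c3∈{2}] r1c3 is down to just 2, so r1c3=2.
Step 4. [r1c2∈{3}] r1c2 has the single candidate 3 ⇒ r1c2=3.
Step 5. [r2c1∈{1}] r2c1 has the single candidate 1, so r2c1=1.
Step 6. [r2c4∈{4}] r2c4 is down to just 4 ⇒ r2c4=4.
Step 7. [r4c2∈{4}] only 4 remains possible at r4c2. So r4c2=4.
Step 8. [r4c4∈{3}] nothing but 3 survives at r4c4. So r4c4=3.

Answer: 4 3 2 1 / 1 2 3 4 / 3 1 4 2 / 2 4 1 3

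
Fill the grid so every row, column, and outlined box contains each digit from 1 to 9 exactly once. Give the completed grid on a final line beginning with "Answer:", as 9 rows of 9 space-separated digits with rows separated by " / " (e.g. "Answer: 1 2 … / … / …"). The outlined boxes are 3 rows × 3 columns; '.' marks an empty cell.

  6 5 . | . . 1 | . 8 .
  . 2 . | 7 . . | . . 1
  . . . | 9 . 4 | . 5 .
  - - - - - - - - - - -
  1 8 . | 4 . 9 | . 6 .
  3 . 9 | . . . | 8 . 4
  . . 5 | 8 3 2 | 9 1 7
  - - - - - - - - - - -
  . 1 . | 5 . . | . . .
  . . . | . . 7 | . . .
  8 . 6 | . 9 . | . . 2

Step 1. [r9c7∈{1,3,4,5,7}] r9c7 is the only open cell in row 9 admitting 5, so r9c7=5.
Step 2. [r8c2∈{3,4,9}] across col 2, 9 lands solely at r8c2, so r8c2=9.
Step 3. [r9c6∈{3}] r9c6 has the single candidate 3, so r9c6=3.
Step 4. [r3c2∈{3,7}] r3c2 is the only open cell in col 2 admitting 3 ⇒ r3c2=3.
Step 5. [r8c7∈{1,3,4,6}] in col 7, 1 fits only at r8c7, so r8c7=1.
Step 6. [r3c9∈{6}] nothing but 6 survives at r3c9, so r3c9=6.
Step 7. [r7c7∈{3,4,6,7}] r7c7 is the only open cell in col 7 admitting 6 ⇒ r7c7=6.
Step 8. [r1c5∈{2}] only 2 remains possible at r1c5. So r1c5=2.
Step 9. [r3c5∈{8}] nothing but 8 survives at r3c5 ⇒ r3c5=8.
Step 10. [r7c5∈{4}] r7c5 is down to just 4, so r7c5=4.
Step 11. [r5c5∈{1,5,6,7}] in col 5, 1 fits only at r5c5. So r5c5=1.
Step 12. [r4c3∈{2,7}] box 4 places 2 nowhere but r4c3. So r4c3=2.
Step 13. [r3c1∈{7}] r3c1 has the single candidate 7, so r3c1=7.
Step 14. [r1c3∈{4}] r1c3 has the single candidate 4. So r1c3=4.
Step 15. [r4c7∈{3}] r4c7 has the single candidate 3 ⇒ r4c7=3.
Step 16. [r2c8∈{3,4,9}] r2c8 is the only open cell in row 2 admitting 3, so r2c8=3.
Step 17. [r5c6∈{5,6}] across row 5, 5 lands solely at r5c6, so r5c6=5.
Step 18. [r7c3∈{3,7}] 7 has one home in col 3: r7c3 ⇒ r7c3=7.
Step 19. [r7c9∈{3,8,9}] across row 7, 3 lands solely at r7c9, so r7c9=3.
Step 20. [r9c2∈{4}] nothing but 4 survives at r9c2, so r9c2=4.
Step 21. [r5c4∈{6}] r5c4 is down to just 6. So r5c4=6.
Step 22. [r8c1∈{2,5}] in row 8, 5 fits only at r8c1 ⇒ r8c1=5.
Step 23. [r8c5∈{6}] only 6 remains possible at r8c5. So r8c5=6.
Step 24. [r1c4∈{3}] r1c4 is down to just 3 ⇒ r1c4=3.
Step 25. [r8c9∈{8}] only 8 remains possible at r8c9, so r8c9=8.
Step 26. [r7c6∈{8}] r7c6's peers cover all but 8, so r7c6=8.
Step 27. [r4c5∈{7}] only 7 remains possible at r4c5. So r4c5=7.
Step 28. [r5c2∈{7}] r5c2 has the single candidate 7 ⇒ r5c2=7.
Step 29. [r4c9∈{5}] r4c9 has the single candidate 5 ⇒ r4c9=5.
Step 30. [r9c4∈{1}] nothing but 1 survives at r9c4. So r9c4=1.
Step 31. [r2c6∈{6}] only 6 remains possible at r2c6. So r2c6=6.
Step 32. [r1c7∈{7}] r1c7's peers cover all but 7. So r1c7=7.
Step 33. [r8c4∈{2}] r8c4 is down to just 2, so r8c4=2.
Step 34. [r8c8∈{4}] r8c8 has the single candidate 4, so r8c8=4.
Step 35. [r3c7∈{2}] only 2 remains possible at r3c7. So r3c7=2.
Step 36. [r9c8∈{7}] r9c8 is down to just 7, so r9c8=7.
Step 37. [r3c3∈{1}] r3c3 has the single candidate 1, so r3c3=1.
Step 38. [r6c1∈{4}] r6c1 is down to just 4 ⇒ r6c1=4.
Step 39. [r5c8∈{2}] nothing but 2 survives at r5c8. So r5c8=2.
Step 40. [r7c8∈{9}] r7c8's peers cover all but 9. So r7c8=9.
Step 41. [r1c9∈{9}] only 9 remains possible at r1c9, so r1c9=9.
Step 42. [r2c7∈{4}] r2c7 has the single candidate 4 ⇒ r2c7=4.
Step 43. [r2c5∈{5}] r2c5 has the single candidate 5 ⇒ r2c5=5.
Step 44. [r6c2∈{6}] r6c2 has the single candidate 6, so r6c2=6.
Step 45. [r8c3∈{3}] r8c3 is down to just 3. So r8c3=3.
Step 46. [r2c1∈{9}] r2c1's peers cover all but 9. So r2c1=9.
Step 47. [r2c3∈{8}] r2c3 has the single candidate 8 ⇒ r2c3=8.
Step 48. [r7c1∈{2}] only 2 remains possible at r7c1 ⇒ r7c1=2.

Answer: 6 5 4 3 2 1 7 8 9 / 9 2 8 7 5 6 4 3 1 / 7 3 1 9 8 4 2 5 6 / 1 8 2 4 7 9 3 6 5 / 3 7 9 6 1 5 8 2 4 / 4 6 5 8 3 2 9 1 7 / 2 1 7 5 4 8 6 9 3 / 5 9 3 2 6 7 1 4 8 / 8 4 6 1 9 3 5 7 2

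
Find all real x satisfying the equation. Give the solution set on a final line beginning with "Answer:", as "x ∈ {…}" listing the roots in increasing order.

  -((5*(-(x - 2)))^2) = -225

Step 1. [-((5*(-(x - 2)))^2) = -225] LHS negated; negate both sides, so neg: (5*(-(x - 2)))^2 = 225.
Step 2. [(5*(-(x - 2)))^2 = 225] 225 ≥ 0, LHS is (·)² — take ±√ ⇒ sqrt: 5*(-(x - 2)) = 15 or -15.
Step 3. [5*(-(x - 2)) = 15 or -15] LHS = 5·(…); ÷5 both sides ⇒ div: -(x - 2) = 3 or -3.
Step 4. [-(x - 2) = 3 or -3] leading − — multiply by −1. So neg: x - 2 = -3 or 3.
Step 5. [x - 2 = -3 or 3] add 2: x sits inside (… - 2), so sub: x = -1 or 5.

Answer: x ∈ {-1, 5}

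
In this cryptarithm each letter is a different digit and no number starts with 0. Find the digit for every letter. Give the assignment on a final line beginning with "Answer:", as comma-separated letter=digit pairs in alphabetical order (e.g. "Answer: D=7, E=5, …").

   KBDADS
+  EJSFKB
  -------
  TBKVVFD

Step 1. [col 1: S + B ≡ D (mod 10)] S=3 is one option consistent with column 1 (S + B ≡ D (mod 10), carry-in 0) — take it ⇒ S=3.
Step 2. [col 1: S + B ≡ D (mod 10)] several values work for B in column 1 (S + B ≡ D (mod 10), carry-in 0); try B=5. So B=5.
Step 3. [col 1: S + B ≡ D (mod 10)] from column 1 (S=3, B=5, carry-in 0, digits 3,5 already taken and all letters distinct): D must equal 8, so D=8.
Step 4. [col 2: D + K ≡ F (mod 10)] several values work for F in column 2 (D + K ≡ F (mod 10), carry-in 0); try F=4 ⇒ F=4.
Step 5. [T] T is the leading digit of a 7-digit sum of two 6-digit numbers; the final carry is exactly 1 ⇒ T=1.
Step 6. [col 2: D + K ≡ F (mod 10)] from column 2 (D=8, F=4, carry-in 0, digits 1,3,4,5,8 already taken and all letters distinct): K must equal 6. So K=6.
Step 7. [col 3: A + F ≡ V (mod 10)] no forcing yet in column 3 (carry-in 1); V=2 is free and consistent — try it. So V=2.
Step 8. [col 3: A + F ≡ V (mod 10)] column 3: given F=4, V=2, carry-in 1, and digits 1,2,3,4,5,6,8 already taken and all letters distinct, A+F≡V (mod 10) forces A=7, so A=7.
Step 9. [col 5: B + J ≡ K (mod 10)] in column 5 we have B+J≡K with carry-in 1; given B=5, K=6 and digits 1,2,3,4,5,6,7,8 already taken and all letters distinct, that pins J to 0. So J=0.
Step 10. [col 6: K + E ≡ B (mod 10)] column 6 reads K+E+carry(0)=B with K=6, B=5; with digits 0,1,2,3,4,5,6,7,8 already taken and all letters distinct, the only value for E is 9. So E=9.

Answer: A=7, B=5, D=8, E=9, F=4, J=0, K=6, S=3, T=1, V=2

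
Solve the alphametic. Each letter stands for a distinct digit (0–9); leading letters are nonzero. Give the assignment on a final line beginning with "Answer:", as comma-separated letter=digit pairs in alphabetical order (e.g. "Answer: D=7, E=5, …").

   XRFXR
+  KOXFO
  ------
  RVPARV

Step 1. [col 1: R + O ≡ V (mod 10)] no forcing yet in column 1 (carry-in 0); R=1 is free and consistent — try it. So R=1.
Step 2. [col 1: R + O ≡ V (mod 10)] several values work for V in column 1 (R + O ≡ V (mod 10), carry-in 0); try V=5. So V=5.
Step 3. [col 1: R + O ≡ V (mod 10)] from column 1 (R=1, V=5, carry-in 0, digits 1,5 already taken and all letters distinct): O must equal 4 ⇒ O=4.
Step 4. [col 2: X + F ≡ R (mod 10)] several values work for X in column 2 (X + F ≡ R (mod 10), carry-in 0); try X=8 ⇒ X=8.
Step 5. [col 2: X + F ≡ R (mod 10)] from column 2 (X=8, R=1, carry-in 0, digits 1,4,5,8 already taken and all letters distinct): F must equal 3, so F=3.
Step 6. [col 3: F + X ≡ A (mod 10)] from column 3 (F=3, X=8, carry-in 1, digits 1,3,4,5,8 already taken and all letters distinct): A must equal 2. So A=2.
Step 7. [col 4: R + O ≡ P (mod 10)] from column 4 (R=1, O=4, carry-in 1, digits 1,2,3,4,5,8 already taken and all letters distinct): P must equal 6. So P=6.
Step 8. [col 5: X + K ≡ V (mod 10)] column 5: given X=8, V=5, carry-in 0, and digits 1,2,3,4,5,6,8 already taken and all letters distinct, X+K≡V (mod 10) forces K=7. So K=7.

Answer: A=2, F=3, K=7, O=4, P=6, R=1, V=5, X=8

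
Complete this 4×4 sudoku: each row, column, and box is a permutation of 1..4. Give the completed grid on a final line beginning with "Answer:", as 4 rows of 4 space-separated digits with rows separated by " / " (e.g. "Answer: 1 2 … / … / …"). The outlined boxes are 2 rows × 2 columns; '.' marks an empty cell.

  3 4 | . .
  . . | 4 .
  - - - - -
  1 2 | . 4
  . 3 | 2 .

Step 1. [r4c4∈{1}] r4c4 is down to just 1, so r4c4=1.
Step 2. [r2c4∈{2,3}] across row 2, 3 lands solely at r2c4 ⇒ r2c4=3.
Step 3. [r2c2∈{1}] r2c2 has the single candidate 1, so r2c2=1.
Step 4. [r1c4∈{2}] r1c4's peers cover all but 2. So r1c4=2.
Step 5. [r3c3∈{3}] nothing but 3 survives at r3c3. So r3c3=3.
Step 6. [r4c1∈{4}] r4c1 is down to just 4, so r4c1=4.
Step 7. [r2c1∈{2}] nothing but 2 survives at r2c1, so r2c1=2.
Step 8. [r1c3∈{1}] r1c3's peers cover all but 1. So r1c3=1.

Answer: 3 4 1 2 / 2 1 4 3 / 1 2 3 4 / 4 3 2 1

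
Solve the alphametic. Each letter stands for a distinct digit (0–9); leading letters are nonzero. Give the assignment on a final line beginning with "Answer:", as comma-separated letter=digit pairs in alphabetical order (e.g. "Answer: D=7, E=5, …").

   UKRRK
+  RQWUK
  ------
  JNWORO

Step 1. [J] the sum has 6 digits but both addends have 5; that extra leading digit J is the final carry, namely 1, so J=1.
Step 2. [col 1: K + K ≡ O (mod 10)] several values work for K in column 1 (K + K ≡ O (mod 10), carry-in 0); try K=6, so K=6.
Step 3. [col 1: K + K ≡ O (mod 10)] in column 1 we have K+K≡O with carry-in 0; given K=6 and digits 1,6 already taken and all letters distinct, that pins O to 2, so O=2.
Step 4. [col 2: R + U ≡ R (mod 10)] from column 2 (nothing yet, carry-in 1, digits 1,2,6 already taken and all letters distinct): U must equal 9, so U=9.
Step 5. [col 2: R + U ≡ R (mod 10)] R=4 is one option consistent with column 2 (R + U ≡ R (mod 10), carry-in 1) — take it ⇒ R=4.
Step 6. [col 3: R + W ≡ O (mod 10)] column 3 reads R+W+carry(1)=O with R=4, O=2; with digits 1,2,4,6,9 already taken and all letters distinct, the only value for W is 7 ⇒ W=7.
Step 7. [col 4: K + Q ≡ W (mod 10)] column 4: given K=6, W=7, carry-in 1, and digits 1,2,4,6,7,9 already taken and all letters distinct, K+Q≡W (mod 10) forces Q=0 ⇒ Q=0.
Step 8. [col 5: U + R ≡ N (mod 10)] column 5: given U=9, R=4, carry-in 0, and digits 0,1,2,4,6,7,9 already taken and all letters distinct, U+R≡N (mod 10) forces N=3. So N=3.

Answer: J=1, K=6, N=3, O=2, Q=0, R=4, U=9, W=7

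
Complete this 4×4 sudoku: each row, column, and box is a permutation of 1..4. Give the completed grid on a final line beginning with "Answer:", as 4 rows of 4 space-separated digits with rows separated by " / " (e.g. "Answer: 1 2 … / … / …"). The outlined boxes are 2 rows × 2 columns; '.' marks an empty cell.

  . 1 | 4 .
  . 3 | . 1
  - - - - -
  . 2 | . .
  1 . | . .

Step 1. [r3c1∈{3,4}] across col 1, 3 lands solely at r3c1. So r3c1=3.
Step 2. [r2c3∈{2}] r2c3 is down to just 2, so r2c3=2.
Step 3. [r4c4∈{2,3,4}] 2 has one home in row 4: r4c4 ⇒ r4c4=2.
Step 4. [r1c4∈{3}] only 3 remains possible at r1c4, so r1c4=3.
Step 5. [r1c1∈{2}] only 2 remains possible at r1c1 ⇒ r1c1=2.
Step 6. [r4c3∈{3}] only 3 remains possible at r4c3. So r4c3=3.
Step 7. [r3c3∈{1}] nothing but 1 survives at r3c3. So r3c3=1.
Step 8. [r4c2∈{4}] r4c2 has the single candidate 4 ⇒ r4c2=4.
Step 9. [r2c1∈{4}] r2c1 is down to just 4 ⇒ r2c1=4.
Step 10. [r3c4∈{4}] nothing but 4 survives at r3c4 ⇒ r3c4=4.

Answer: 2 1 4 3 / 4 3 2 1 / 3 2 1 4 / 1 4 3 2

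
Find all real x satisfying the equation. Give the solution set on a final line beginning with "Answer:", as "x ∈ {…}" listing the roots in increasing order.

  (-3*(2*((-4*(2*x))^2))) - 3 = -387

Step 1. [(-3*(2*((-4*(2*x))^2))) - 3 = -387] add 3: x sits inside (… - 3) ⇒ sub: -3*(2*((-4*(2*x))^2)) = -384.
Step 2. [-3*(2*((-4*(2*x))^2)) = -384] leading coefficient -3: divide by -3. So div: 2*((-4*(2*x))^2) = 128.
Step 3. [2*((-4*(2*x))^2) = 128] leading coefficient 2: divide by 2 ⇒ div: (-4*(2*x))^2 = 64.
Step 4. [(-4*(2*x))^2 = 64] 64 ≥ 0, LHS is (·)² — take ±√ ⇒ sqrt: -4*(2*x) = 8 or -8.
Step 5. [-4*(2*x) = 8 or -8] LHS = -4·(…); ÷-4 both sides ⇒ div: 2*x = -2 or 2.
Step 6. [2*x = -2 or 2] divide by the outer 2, so div: x = -1 or 1.

Answer: x ∈ {-1, 1}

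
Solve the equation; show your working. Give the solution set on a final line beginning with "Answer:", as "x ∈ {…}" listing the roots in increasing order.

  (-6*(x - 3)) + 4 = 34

Step 1. [(-6*(x - 3)) + 4 = 34] subtract 4: x sits inside (… + 4). So sub: -6*(x - 3) = 30.
Step 2. [-6*(x - 3) = 30] -6·(inner) — divide through by -6, so div: x - 3 = -5.
Step 3. [x - 3 = -5] -3 is outermost — add 3 both sides, so sub: x = -2.

Answer: x ∈ {-2}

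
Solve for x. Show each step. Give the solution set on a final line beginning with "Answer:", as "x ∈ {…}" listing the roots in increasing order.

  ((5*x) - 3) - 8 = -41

Step 1. [((5*x) - 3) - 8 = -41] 8 comes off first (add 8), so sub: (5*x) - 3 = -33.
Step 2. [(5*x) - 3 = -33] peel the -3: add 3 from each side, so sub: 5*x = -30.
Step 3. [5*x = -30] 5 out front; divide by 5. So div: x = -6.

Answer: x ∈ {-6}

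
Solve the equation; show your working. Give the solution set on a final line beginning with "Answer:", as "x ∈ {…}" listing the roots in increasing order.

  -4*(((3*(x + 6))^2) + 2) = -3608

Step 1. [-4*(((3*(x + 6))^2) + 2) = -3608] divide by the outer -4. So div: ((3*(x + 6))^2) + 2 = 902.
Step 2. [((3*(x + 6))^2) + 2 = 902] subtract 2: x sits inside (… + 2) ⇒ sub: (3*(x + 6))^2 = 900.
Step 3. [(3*(x + 6))^2 = 900] LHS squared, RHS 900 ≥ 0: apply √ (±), so sqrt: 3*(x + 6) = 30 or -30.
Step 4. [3*(x + 6) = 30 or -30] LHS = 3·(…); ÷3 both sides ⇒ div: x + 6 = 10 or -10.
Step 5. [x + 6 = 10 or -10] 6 comes off first (subtract 6). So sub: x = 4 or -16.

Answer: x ∈ {-16, 4}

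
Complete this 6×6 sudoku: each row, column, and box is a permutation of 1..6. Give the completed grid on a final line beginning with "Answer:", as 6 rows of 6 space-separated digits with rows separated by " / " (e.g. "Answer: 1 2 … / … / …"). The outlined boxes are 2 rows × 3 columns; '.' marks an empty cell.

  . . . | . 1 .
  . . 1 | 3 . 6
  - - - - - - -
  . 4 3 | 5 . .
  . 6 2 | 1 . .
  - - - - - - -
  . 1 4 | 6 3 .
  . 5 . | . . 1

Step 1. [r5c1∈{2}] r5c1's peers cover all but 2. So r5c1=2.
Step 2. [r2c5∈{2,4,5}] 5 has one home in col 5: r2c5 ⇒ r2c5=5.
Step 3. [r6c1∈{3,6}] across row 6, 3 lands solely at r6c1. So r6c1=3.
Step 4. [r1c1∈{4,5,6}] col 1 places 6 nowhere but r1c1. So r1c1=6.
Step 5. [r3c6∈{2}] only 2 remains possible at r3c6 ⇒ r3c6=2.
Step 6. [r1c4∈{2,4}] 2 has one home in box 2: r1c4, so r1c4=2.
Step 7. [r4c5∈{4}] r4c5's peers cover all but 4. So r4c5=4.
Step 8. [r4c1∈{5}] nothing but 5 survives at r4c1. So r4c1=5.
Step 9. [r2c2∈{2}] r2c2's peers cover all but 2. So r2c2=2.
Step 10. [r6c5∈{2}] r6c5's peers cover all but 2, so r6c5=2.
Step 11. [r5c6∈{5}] nothing but 5 survives at r5c6, so r5c6=5.
Step 12. [r6c4∈{4}] r6c4 is down to just 4, so r6c4=4.
Step 13. [r3c1∈{1}] only 1 remains possible at r3c1, so r3c1=1.
Step 14. [r2c1∈{4}] r2c1 has the single candidate 4. So r2c1=4.
Step 15. [r3c5∈{6}] r3c5 is down to just 6. So r3c5=6.
Step 16. [r6c3∈{6}] only 6 remains possible at r6c3 ⇒ r6c3=6.
Step 17. [r1c6∈{4}] r1c6's peers cover all but 4 ⇒ r1c6=4.
Step 18. [r4c6∈{3}] r4c6's peers cover all but 3. So r4c6=3.
Step 19. [r1c3∈{5}] only 5 remains possible at r1c3 ⇒ r1c3=5.
Step 20. [r1c2∈{3}] r1c2 has the single candidate 3, so r1c2=3.

Answer: 6 3 5 2 1 4 / 4 2 1 3 5 6 / 1 4 3 5 6 2 / 5 6 2 1 4 3 / 2 1 4 6 3 5 / 3 5 6 4 2 1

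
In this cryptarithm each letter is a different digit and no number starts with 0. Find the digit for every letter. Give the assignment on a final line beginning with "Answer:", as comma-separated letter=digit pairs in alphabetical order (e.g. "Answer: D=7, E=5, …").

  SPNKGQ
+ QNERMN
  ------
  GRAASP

Step 1. [col 1: Q + N ≡ P (mod 10)] several values work for N in column 1 (Q + N ≡ P (mod 10), carry-in 0); try N=2, so N=2.
Step 2. [col 1: Q + N ≡ P (mod 10)] several values work for P in column 1 (Q + N ≡ P (mod 10), carry-in 0); try P=3 ⇒ P=3.
Step 3. [col 1: Q + N ≡ P (mod 10)] column 1 reads Q+N+carry(0)=P with N=2, P=3; with digits 2,3 already taken and all letters distinct, the only value for Q is 1 ⇒ Q=1.
Step 4. [col 2: G + M ≡ S (mod 10)] column 2 (G + M ≡ S (mod 10), carry-in 0) doesn't pin M yet; pick M=9 and continue, so M=9.
Step 5. [col 2: G + M ≡ S (mod 10)] several values work for G in column 2 (G + M ≡ S (mod 10), carry-in 0); try G=8. So G=8.
Step 6. [col 2: G + M ≡ S (mod 10)] column 2 reads G+M+carry(0)=S with G=8, M=9; with digits 1,2,3,8,9 already taken and all letters distinct, the only value for S is 7, so S=7.
Step 7. [col 3: K + R ≡ A (mod 10)] column 3 (K + R ≡ A (mod 10), carry-in 1) doesn't pin K yet; pick K=0 and continue ⇒ K=0.
Step 8. [col 3: K + R ≡ A (mod 10)] several values work for A in column 3 (K + R ≡ A (mod 10), carry-in 1); try A=6. So A=6.
Step 9. [col 3: K + R ≡ A (mod 10)] in column 3 we have K+R≡A with carry-in 1; given K=0, A=6 and digits 0,1,2,3,6,7,8,9 already taken and all letters distinct, that pins R to 5, so R=5.
Step 10. [col 4: N + E ≡ A (mod 10)] column 4: given N=2, A=6, carry-in 0, and digits 0,1,2,3,5,6,7,8,9 already taken and all letters distinct, N+E≡A (mod 10) forces E=4 ⇒ E=4.

Answer: A=6, E=4, G=8, K=0, M=9, N=2, P=3, Q=1, R=5, S=7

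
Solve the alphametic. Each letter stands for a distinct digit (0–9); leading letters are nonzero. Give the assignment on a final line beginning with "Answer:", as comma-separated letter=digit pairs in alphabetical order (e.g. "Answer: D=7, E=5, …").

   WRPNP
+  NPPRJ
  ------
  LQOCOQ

Step 1. [L] adding two 5-digit numbers gives at most 5+1 digits, and here it does — L is that final carry and must be 1 ⇒ L=1.
Step 2. [col 1: P + J ≡ Q (mod 10)] P=4 is one option consistent with column 1 (P + J ≡ Q (mod 10), carry-in 0) — take it, so P=4.
Step 3. [col 1: P + J ≡ Q (mod 10)] Q=0 is one option consistent with column 1 (P + J ≡ Q (mod 10), carry-in 0) — take it. So Q=0.
Step 4. [col 1: P + J ≡ Q (mod 10)] from column 1 (P=4, Q=0, carry-in 0, digits 0,1,4 already taken and all letters distinct): J must equal 6. So J=6.
Step 5. [col 2: N + R ≡ O (mod 10)] O=9 is one option consistent with column 2 (N + R ≡ O (mod 10), carry-in 1) — take it. So O=9.
Step 6. [col 2: N + R ≡ O (mod 10)] column 2 (N + R ≡ O (mod 10), carry-in 1) doesn't pin R yet; pick R=5 and continue. So R=5.
Step 7. [col 2: N + R ≡ O (mod 10)] column 2: given R=5, O=9, carry-in 1, and digits 0,1,4,5,6,9 already taken and all letters distinct, N+R≡O (mod 10) forces N=3 ⇒ N=3.
Step 8. [col 3: P + P ≡ C (mod 10)] column 3 reads P+P+carry(0)=C with P=4; with digits 0,1,3,4,5,6,9 already taken and all letters distinct, the only value for C is 8. So C=8.
Step 9. [col 5: W + N ≡ Q (mod 10)] in column 5 we have W+N≡Q with carry-in 0; given N=3, Q=0 and digits 0,1,3,4,5,6,8,9 already taken and all letters distinct, that pins W to 7 ⇒ W=7.

Answer: C=8, J=6, L=1, N=3, O=9, P=4, Q=0, R=5, W=7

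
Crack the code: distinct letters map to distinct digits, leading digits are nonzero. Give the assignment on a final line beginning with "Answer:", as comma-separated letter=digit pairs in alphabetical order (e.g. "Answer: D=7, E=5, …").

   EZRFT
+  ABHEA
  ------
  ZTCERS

Step 1. [col 1: T + A ≡ S (mod 10)] no forcing yet in column 1 (carry-in 0); A=8 is free and consistent — try it, so A=8.
Step 2. [Z] the sum has 6 digits but both addends have 5; that extra leading digit Z is the final carry, namely 1 ⇒ Z=1.
Step 3. [col 1: T + A ≡ S (mod 10)] several values work for S in column 1 (T + A ≡ S (mod 10), carry-in 0); try S=2 ⇒ S=2.
Step 4. [col 1: T + A ≡ S (mod 10)] in column 1 we have T+A≡S with carry-in 0; given A=8, S=2 and digits 1,2,8 already taken and all letters distinct, that pins T to 4, so T=4.
Step 5. [col 2: F + E ≡ R (mod 10)] several values work for R in column 2 (F + E ≡ R (mod 10), carry-in 1); try R=7, so R=7.
Step 6. [col 2: F + E ≡ R (mod 10)] column 2 (F + E ≡ R (mod 10), carry-in 1) doesn't pin F yet; pick F=0 and continue ⇒ F=0.
Step 7. [col 2: F + E ≡ R (mod 10)] column 2: given F=0, R=7, carry-in 1, and digits 0,1,2,4,7,8 already taken and all letters distinct, F+E≡R (mod 10) forces E=6 ⇒ E=6.
Step 8. [col 3: R + H ≡ E (mod 10)] column 3: given R=7, E=6, carry-in 0, and digits 0,1,2,4,6,7,8 already taken and all letters distinct, R+H≡E (mod 10) forces H=9, so H=9.
Step 9. [col 4: Z + B ≡ C (mod 10)] column 4: given Z=1, carry-in 1, and digits 0,1,2,4,6,7,8,9 already taken and all letters distinct, Z+B≡C (mod 10) forces B=3 ⇒ B=3.
Step 10. [col 4: Z + B ≡ C (mod 10)] in column 4 we have Z+B≡C with carry-in 1; given Z=1, B=3 and digits 0,1,2,3,4,6,7,8,9 already taken and all letters distinct, that pins C to 5 ⇒ C=5.

Answer: A=8, B=3, C=5, E=6, F=0, H=9, R=7, S=2, T=4, Z=1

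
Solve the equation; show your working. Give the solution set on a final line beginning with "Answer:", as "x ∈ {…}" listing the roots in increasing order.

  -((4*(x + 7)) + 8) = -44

Step 1. [-((4*(x + 7)) + 8) = -44] leading − — multiply by −1. So neg: (4*(x + 7)) + 8 = 44.
Step 2. [(4*(x + 7)) + 8 = 44] subtract 8: x sits inside (… + 8), so sub: 4*(x + 7) = 36.
Step 3. [4*(x + 7) = 36] leading coefficient 4: divide by 4. So div: x + 7 = 9.
Step 4. [x + 7 = 9] +7 is outermost — subtract 7 both sides. So sub: x = 2.

Answer: x ∈ {2}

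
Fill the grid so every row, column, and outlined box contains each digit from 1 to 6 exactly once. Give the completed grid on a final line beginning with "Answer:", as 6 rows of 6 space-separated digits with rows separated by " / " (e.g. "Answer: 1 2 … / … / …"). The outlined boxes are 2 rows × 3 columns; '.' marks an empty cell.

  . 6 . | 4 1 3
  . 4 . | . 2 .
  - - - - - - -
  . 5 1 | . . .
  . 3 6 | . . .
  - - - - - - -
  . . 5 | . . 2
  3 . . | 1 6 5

Step 1. [r5c5∈{3,4}] box 6 places 4 nowhere but r5c5 ⇒ r5c5=4.
Step 2. [r2c4∈{5,6}] box 2 places 5 nowhere but r2c4. So r2c4=5.
Step 3. [r3c4∈{2,3,6}] col 4 places 6 nowhere but r3c4 ⇒ r3c4=6.
Step 4. [r3c1∈{2,4}] 2 has one home in row 3: r3c1. So r3c1=2.
Step 5. [r6c2∈{2}] r6c2 is down to just 2 ⇒ r6c2=2.
Step 6. [r5c2∈{1}] only 1 remains possible at r5c2 ⇒ r5c2=1.
Step 7. [r4c1∈{4}] nothing but 4 survives at r4c1, so r4c1=4.
Step 8. [r4c6∈{1}] nothing but 1 survives at r4c6, so r4c6=1.
Step 9. [r1c1∈{5}] r1c1 has the single candidate 5. So r1c1=5.
Step 10. [r6c3∈{4}] nothing but 4 survives at r6c3. So r6c3=4.
Step 11. [r2c1∈{1}] only 1 remains possible at r2c1, so r2c1=1.
Step 12. [r1c3∈{2}] only 2 remains possible at r1c3 ⇒ r1c3=2.
Step 13. [r4c4∈{2}] r4c4 has the single candidate 2, so r4c4=2.
Step 14. [r3c6∈{4}] only 4 remains possible at r3c6 ⇒ r3c6=4.
Step 15. [r2c3∈{3}] nothing but 3 survives at r2c3 ⇒ r2c3=3.
Step 16. [r3c5∈{3}] nothing but 3 survives at r3c5. So r3c5=3.
Step 17. [r4c5∈{5}] only 5 remains possible at r4c5, so r4c5=5.
Step 18. [r5c4∈{3}] only 3 remains possible at r5c4 ⇒ r5c4=3.
Step 19. [r2c6∈{6}] nothing but 6 survives at r2c6, so r2c6=6.
Step 20. [r5c1∈{6}] r5c1's peers cover all but 6 ⇒ r5c1=6.

Answer: 5 6 2 4 1 3 / 1 4 3 5 2 6 / 2 5 1 6 3 4 / 4 3 6 2 5 1 / 6 1 5 3 4 2 / 3 2 4 1 6 5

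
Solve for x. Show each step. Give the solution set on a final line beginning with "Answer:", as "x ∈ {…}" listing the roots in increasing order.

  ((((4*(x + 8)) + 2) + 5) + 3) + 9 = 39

Step 1. [((((4*(x + 8)) + 2) + 5) + 3) + 9 = 39] 9 comes off first (subtract 9) ⇒ sub: (((4*(x + 8)) + 2) + 5) + 3 = 30.
Step 2. [(((4*(x + 8)) + 2) + 5) + 3 = 30] peel the +3: subtract 3 from each side. So sub: ((4*(x + 8)) + 2) + 5 = 27.
Step 3. [((4*(x + 8)) + 2) + 5 = 27] the outer +5 inverts by subtracting 5 ⇒ sub: (4*(x + 8)) + 2 = 22.
Step 4. [(4*(x + 8)) + 2 = 22] +2 is outermost — subtract 2 both sides, so sub: 4*(x + 8) = 20.
Step 5. [4*(x + 8) = 20] divide by the outer 4, so div: x + 8 = 5.
Step 6. [x + 8 = 5] 8 comes off first (subtract 8) ⇒ sub: x = -3.

Answer: x ∈ {-3}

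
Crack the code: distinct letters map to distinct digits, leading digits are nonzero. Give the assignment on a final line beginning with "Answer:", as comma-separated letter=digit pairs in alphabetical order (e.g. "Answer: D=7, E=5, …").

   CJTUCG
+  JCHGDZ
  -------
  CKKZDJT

Step 1. [C] C is the leading digit of a 7-digit sum of two 6-digit numbers; the final carry is exactly 1. So C=1.
Step 2. [col 1: G + Z ≡ T (mod 10)] no forcing yet in column 1 (carry-in 0); T=9 is free and consistent — try it, so T=9.
Step 3. [col 1: G + Z ≡ T (mod 10)] no forcing yet in column 1 (carry-in 0); G=4 is free and consistent — try it, so G=4.
Step 4. [col 1: G + Z ≡ T (mod 10)] column 1: given G=4, T=9, carry-in 0, and digits 1,4,9 already taken and all letters distinct, G+Z≡T (mod 10) forces Z=5 ⇒ Z=5.
Step 5. [col 2: C + D ≡ J (mod 10)] several values work for J in column 2 (C + D ≡ J (mod 10), carry-in 0); try J=8. So J=8.
Step 6. [col 2: C + D ≡ J (mod 10)] from column 2 (C=1, J=8, carry-in 0, digits 1,4,5,8,9 already taken and all letters distinct): D must equal 7. So D=7.
Step 7. [col 3: U + G ≡ D (mod 10)] in column 3 we have U+G≡D with carry-in 0; given G=4, D=7 and digits 1,4,5,7,8,9 already taken and all letters distinct, that pins U to 3. So U=3.
Step 8. [col 4: T + H ≡ Z (mod 10)] in column 4 we have T+H≡Z with carry-in 0; given T=9, Z=5 and digits 1,3,4,5,7,8,9 already taken and all letters distinct, that pins H to 6 ⇒ H=6.
Step 9. [col 5: J + C ≡ K (mod 10)] in column 5 we have J+C≡K with carry-in 1; given J=8, C=1 and digits 1,3,4,5,6,7,8,9 already taken and all letters distinct, that pins K to 0 ⇒ K=0.

Answer: C=1, D=7, G=4, H=6, J=8, K=0, T=9, U=3, Z=5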